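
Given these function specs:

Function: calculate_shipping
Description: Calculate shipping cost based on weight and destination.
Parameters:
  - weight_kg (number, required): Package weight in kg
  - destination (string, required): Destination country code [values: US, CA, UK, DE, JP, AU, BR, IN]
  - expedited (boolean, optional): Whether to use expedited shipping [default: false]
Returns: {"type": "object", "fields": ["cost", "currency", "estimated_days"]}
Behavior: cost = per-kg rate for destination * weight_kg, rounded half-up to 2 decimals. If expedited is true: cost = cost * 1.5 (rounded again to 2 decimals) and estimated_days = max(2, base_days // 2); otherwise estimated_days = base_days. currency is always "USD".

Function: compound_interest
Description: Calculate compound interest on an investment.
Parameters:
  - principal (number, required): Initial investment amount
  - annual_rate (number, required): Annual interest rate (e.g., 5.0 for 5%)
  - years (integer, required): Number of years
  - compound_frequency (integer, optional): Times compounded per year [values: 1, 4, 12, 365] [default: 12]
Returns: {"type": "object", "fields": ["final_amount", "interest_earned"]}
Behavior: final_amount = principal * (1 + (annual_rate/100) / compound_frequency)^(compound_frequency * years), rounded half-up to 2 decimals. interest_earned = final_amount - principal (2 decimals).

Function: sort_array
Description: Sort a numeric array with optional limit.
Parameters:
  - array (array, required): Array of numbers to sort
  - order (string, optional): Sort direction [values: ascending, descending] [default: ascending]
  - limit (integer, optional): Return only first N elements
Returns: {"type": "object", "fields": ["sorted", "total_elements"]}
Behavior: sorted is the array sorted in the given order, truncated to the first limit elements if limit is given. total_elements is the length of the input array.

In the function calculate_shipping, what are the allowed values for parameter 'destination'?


The calculate_shipping spec declares:
  - destination (string, required): Destination country code [values: US, CA, UK, DE, JP, AU, BR, IN]
Allowed values:
US, CA, UK, DE, JP, AU, BR, IN


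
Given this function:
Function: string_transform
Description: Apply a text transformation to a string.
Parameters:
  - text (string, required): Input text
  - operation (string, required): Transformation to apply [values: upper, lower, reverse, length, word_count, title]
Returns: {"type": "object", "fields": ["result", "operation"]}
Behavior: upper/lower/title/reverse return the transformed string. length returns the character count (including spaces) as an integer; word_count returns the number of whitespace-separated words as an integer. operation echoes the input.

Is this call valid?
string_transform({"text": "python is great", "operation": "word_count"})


Checking all required parameters present and types match... All valid.
Valid


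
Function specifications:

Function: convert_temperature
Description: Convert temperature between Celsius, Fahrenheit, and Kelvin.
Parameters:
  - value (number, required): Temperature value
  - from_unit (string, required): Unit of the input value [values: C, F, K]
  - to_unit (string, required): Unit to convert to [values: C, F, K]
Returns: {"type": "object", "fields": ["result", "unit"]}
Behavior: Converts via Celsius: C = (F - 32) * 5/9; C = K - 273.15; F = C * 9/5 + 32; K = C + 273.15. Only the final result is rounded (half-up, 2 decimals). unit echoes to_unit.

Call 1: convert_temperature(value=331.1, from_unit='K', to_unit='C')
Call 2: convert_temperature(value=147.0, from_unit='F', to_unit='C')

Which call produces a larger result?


Call 1:
  To C: 331.1 - 273.15 = 57.95
  Target is C: 57.95
  Round to 2 decimals: 57.95
  -> 57.95 C
Call 2:
  To C: (147 - 32) * 5/9 = 63.888889
  Target is C: 63.888889
  Round to 2 decimals: 63.89
  -> 63.89 C
Call 2 (63.89 C)


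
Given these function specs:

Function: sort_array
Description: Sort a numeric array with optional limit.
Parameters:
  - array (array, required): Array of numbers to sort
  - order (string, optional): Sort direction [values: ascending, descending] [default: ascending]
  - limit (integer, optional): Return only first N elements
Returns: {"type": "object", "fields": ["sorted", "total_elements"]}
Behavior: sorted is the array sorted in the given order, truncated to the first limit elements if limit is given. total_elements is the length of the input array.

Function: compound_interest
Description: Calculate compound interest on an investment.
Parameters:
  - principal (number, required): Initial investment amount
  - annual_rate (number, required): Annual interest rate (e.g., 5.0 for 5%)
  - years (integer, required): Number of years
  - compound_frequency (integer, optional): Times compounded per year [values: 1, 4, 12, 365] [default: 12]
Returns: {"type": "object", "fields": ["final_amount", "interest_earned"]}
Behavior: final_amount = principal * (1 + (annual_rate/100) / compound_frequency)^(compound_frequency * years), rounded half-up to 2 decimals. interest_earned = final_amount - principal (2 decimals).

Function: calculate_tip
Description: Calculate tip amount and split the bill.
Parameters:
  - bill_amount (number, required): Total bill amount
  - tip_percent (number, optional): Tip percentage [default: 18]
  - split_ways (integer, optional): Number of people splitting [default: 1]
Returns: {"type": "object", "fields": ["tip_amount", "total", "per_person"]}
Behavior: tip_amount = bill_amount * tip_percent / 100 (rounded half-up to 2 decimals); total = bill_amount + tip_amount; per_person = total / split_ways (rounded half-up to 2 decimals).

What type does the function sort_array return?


The sort_array spec declares Returns: {"type": "object", "fields": ["sorted", "total_elements"]}
Type:
object


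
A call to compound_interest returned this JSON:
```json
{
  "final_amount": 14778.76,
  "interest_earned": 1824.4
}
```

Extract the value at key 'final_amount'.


14778.76


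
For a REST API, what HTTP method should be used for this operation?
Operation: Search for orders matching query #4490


GET = read, POST = create, PUT = update/replace, DELETE = remove
This operation is a read.
GET


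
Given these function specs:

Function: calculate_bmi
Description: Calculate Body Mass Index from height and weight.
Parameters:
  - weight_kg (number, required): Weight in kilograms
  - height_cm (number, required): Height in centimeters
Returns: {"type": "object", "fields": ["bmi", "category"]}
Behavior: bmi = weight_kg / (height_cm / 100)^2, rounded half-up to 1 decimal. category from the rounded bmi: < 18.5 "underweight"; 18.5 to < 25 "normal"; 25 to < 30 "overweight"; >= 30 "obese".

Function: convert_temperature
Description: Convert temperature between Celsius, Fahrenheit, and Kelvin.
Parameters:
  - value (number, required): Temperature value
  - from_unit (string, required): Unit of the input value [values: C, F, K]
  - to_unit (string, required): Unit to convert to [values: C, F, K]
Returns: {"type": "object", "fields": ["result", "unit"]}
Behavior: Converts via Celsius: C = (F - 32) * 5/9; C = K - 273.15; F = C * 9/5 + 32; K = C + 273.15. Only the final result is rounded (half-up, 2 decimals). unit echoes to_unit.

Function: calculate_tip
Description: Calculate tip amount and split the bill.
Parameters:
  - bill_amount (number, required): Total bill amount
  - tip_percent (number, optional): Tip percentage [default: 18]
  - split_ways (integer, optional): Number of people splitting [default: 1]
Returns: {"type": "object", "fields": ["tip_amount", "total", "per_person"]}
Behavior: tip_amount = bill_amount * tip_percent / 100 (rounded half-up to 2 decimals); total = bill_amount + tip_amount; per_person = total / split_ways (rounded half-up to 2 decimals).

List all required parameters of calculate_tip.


Parameters of calculate_tip and their required/optional flag:
  bill_amount: required
  tip_percent: optional
  split_ways: optional
bill_amount


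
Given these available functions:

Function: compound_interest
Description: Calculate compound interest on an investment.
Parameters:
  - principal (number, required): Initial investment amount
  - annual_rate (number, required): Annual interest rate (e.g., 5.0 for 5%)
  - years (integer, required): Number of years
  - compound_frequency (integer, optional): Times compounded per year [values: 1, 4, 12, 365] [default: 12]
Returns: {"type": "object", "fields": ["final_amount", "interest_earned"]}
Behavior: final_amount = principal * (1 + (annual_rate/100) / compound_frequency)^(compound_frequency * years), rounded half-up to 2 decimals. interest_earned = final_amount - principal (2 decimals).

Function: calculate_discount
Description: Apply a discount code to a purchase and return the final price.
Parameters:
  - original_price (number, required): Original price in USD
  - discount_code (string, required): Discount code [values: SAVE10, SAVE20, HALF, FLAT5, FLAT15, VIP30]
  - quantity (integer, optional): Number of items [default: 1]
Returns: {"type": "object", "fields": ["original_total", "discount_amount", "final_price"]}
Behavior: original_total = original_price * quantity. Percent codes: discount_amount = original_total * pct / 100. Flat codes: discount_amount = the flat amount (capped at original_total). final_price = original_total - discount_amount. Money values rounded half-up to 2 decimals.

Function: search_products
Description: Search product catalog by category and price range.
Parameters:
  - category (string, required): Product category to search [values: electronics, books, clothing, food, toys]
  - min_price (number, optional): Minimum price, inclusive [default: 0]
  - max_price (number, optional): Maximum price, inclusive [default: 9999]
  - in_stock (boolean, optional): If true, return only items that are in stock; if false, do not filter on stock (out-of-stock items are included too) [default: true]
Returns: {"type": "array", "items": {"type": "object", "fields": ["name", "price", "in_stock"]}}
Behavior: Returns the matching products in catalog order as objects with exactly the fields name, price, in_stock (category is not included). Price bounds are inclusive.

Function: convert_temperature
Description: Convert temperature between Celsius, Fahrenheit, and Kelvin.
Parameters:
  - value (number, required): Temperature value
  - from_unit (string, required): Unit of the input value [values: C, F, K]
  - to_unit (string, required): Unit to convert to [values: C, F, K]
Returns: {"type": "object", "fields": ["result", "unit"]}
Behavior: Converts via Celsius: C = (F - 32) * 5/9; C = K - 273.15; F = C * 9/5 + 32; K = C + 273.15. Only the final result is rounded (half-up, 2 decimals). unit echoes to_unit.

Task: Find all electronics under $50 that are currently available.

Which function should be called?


The task needs a function whose description is: Search product catalog by category and price range.
search_products


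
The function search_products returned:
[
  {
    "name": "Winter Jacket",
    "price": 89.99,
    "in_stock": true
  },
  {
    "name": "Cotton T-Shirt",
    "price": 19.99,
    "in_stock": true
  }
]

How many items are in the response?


Items: Winter Jacket, Cotton T-Shirt
2


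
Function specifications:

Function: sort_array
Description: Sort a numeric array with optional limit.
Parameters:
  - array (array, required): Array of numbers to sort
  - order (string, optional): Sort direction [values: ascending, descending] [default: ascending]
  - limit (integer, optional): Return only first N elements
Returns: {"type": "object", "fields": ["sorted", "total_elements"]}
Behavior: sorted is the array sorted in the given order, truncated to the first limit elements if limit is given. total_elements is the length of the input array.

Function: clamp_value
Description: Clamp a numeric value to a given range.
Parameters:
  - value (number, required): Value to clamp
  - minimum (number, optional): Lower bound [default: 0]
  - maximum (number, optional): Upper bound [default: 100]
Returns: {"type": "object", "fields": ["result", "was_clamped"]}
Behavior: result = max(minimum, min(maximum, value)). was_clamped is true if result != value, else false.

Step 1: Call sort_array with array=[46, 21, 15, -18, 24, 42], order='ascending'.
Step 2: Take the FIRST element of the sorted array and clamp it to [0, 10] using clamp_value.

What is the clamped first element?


Step 1: sort_array(order=ascending)
  sorted: [-18, 15, 21, 24, 42, 46]
  -> first element = -18
Step 2: clamp_value(value=-18, minimum=0, maximum=10)
  result = max(0, min(10, -18)) = max(0, -18) = 0
  was_clamped = (0 != -18) = true
  -> result = 0
0


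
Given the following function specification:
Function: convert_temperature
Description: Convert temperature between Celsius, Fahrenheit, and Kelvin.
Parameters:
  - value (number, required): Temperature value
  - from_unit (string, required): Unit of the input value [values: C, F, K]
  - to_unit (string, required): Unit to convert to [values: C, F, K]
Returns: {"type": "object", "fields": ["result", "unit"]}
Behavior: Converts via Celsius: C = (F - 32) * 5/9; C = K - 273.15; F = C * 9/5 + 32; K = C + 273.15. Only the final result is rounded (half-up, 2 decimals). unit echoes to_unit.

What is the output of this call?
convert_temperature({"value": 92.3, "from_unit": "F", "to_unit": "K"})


To C: (92.3 - 32) * 5/9 = 33.5
To K: 33.5 + 273.15 = 306.65
Round to 2 decimals: 306.65
Output:
{"result": 306.65, "unit": "K"}


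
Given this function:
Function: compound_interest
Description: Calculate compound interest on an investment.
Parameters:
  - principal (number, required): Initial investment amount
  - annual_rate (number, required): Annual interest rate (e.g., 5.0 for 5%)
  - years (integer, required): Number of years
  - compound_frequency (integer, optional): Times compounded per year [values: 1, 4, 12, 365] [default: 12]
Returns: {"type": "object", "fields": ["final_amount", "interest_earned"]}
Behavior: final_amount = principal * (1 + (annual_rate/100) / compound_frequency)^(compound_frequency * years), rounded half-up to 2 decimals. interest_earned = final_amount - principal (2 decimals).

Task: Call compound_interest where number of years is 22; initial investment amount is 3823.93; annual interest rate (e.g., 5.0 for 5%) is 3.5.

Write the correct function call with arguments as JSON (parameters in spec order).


Mapping each described value to its parameter name:
  'Number of years' -> years = 22
  'Initial investment amount' -> principal = 3823.93
  'Annual interest rate (e.g., 5.0 for 5%)' -> annual_rate = 3.5
compound_interest({"principal": 3823.93, "annual_rate": 3.5, "years": 22})


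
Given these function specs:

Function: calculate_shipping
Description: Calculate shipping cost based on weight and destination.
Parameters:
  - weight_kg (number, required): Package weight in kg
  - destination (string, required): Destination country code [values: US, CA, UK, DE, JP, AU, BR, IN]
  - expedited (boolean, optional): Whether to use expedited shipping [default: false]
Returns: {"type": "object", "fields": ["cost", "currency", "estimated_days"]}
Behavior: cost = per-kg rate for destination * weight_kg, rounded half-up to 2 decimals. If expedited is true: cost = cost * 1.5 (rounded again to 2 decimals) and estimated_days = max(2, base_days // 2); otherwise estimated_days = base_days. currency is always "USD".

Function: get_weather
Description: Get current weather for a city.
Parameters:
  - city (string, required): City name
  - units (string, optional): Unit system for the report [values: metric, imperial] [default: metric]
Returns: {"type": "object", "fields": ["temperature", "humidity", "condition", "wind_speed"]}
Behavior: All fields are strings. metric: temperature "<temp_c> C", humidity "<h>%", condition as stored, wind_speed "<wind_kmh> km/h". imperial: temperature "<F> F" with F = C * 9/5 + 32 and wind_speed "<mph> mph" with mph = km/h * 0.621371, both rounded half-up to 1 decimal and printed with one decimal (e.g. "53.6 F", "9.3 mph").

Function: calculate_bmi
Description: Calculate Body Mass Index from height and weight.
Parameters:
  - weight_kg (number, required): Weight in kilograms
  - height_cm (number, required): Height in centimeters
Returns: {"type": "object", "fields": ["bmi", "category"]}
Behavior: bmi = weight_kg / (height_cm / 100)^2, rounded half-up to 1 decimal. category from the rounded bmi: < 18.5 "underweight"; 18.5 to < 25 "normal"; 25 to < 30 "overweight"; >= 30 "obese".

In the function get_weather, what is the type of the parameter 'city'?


The get_weather spec declares:
  - city (string, required): City name
Type:
string


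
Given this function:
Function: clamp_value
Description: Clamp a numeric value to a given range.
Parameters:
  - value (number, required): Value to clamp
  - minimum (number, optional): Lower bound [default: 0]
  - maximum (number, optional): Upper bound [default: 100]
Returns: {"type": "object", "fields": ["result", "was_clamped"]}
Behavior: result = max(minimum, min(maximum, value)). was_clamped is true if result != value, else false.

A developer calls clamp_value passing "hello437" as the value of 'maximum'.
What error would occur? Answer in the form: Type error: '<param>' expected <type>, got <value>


Spec: 'maximum' is declared as number; "hello437" is a string.
Type error: 'maximum' expected number, got "hello437"


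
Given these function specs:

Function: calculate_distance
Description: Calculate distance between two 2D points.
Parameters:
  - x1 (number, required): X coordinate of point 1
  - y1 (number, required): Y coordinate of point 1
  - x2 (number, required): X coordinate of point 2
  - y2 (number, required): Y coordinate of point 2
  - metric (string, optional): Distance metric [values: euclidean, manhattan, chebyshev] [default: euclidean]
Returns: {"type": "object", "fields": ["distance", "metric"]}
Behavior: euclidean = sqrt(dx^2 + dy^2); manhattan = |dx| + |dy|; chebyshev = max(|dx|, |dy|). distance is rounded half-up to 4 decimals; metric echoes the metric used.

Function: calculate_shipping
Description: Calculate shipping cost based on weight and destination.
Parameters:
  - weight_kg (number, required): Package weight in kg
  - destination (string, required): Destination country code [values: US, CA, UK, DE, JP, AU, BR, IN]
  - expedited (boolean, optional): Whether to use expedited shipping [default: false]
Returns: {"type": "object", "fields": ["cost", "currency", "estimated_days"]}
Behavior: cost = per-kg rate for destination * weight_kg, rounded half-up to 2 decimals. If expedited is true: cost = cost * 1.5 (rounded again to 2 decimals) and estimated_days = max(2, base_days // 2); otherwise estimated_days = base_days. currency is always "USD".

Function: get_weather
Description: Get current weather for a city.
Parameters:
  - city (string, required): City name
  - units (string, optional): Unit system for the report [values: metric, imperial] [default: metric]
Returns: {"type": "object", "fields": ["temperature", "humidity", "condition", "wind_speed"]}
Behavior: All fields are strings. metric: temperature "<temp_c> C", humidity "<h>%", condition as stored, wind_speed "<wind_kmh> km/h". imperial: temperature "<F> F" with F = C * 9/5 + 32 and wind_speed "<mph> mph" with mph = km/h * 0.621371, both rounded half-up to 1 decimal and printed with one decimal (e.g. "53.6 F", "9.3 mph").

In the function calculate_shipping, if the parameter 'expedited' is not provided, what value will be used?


The calculate_shipping spec declares:
  - expedited (boolean, optional): Whether to use expedited shipping [default: false]
Default:
false


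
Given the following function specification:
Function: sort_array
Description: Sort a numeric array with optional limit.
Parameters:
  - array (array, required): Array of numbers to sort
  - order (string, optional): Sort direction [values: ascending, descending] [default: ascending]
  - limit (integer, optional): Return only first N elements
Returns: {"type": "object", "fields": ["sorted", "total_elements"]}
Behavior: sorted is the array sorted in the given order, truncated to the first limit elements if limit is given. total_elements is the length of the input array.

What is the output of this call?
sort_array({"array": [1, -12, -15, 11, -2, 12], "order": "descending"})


sorted descending: [12, 11, 1, -2, -12, -15]
total_elements = len(input) = 6
Output:
{"sorted": [12, 11, 1, -2, -12, -15], "total_elements": 6}


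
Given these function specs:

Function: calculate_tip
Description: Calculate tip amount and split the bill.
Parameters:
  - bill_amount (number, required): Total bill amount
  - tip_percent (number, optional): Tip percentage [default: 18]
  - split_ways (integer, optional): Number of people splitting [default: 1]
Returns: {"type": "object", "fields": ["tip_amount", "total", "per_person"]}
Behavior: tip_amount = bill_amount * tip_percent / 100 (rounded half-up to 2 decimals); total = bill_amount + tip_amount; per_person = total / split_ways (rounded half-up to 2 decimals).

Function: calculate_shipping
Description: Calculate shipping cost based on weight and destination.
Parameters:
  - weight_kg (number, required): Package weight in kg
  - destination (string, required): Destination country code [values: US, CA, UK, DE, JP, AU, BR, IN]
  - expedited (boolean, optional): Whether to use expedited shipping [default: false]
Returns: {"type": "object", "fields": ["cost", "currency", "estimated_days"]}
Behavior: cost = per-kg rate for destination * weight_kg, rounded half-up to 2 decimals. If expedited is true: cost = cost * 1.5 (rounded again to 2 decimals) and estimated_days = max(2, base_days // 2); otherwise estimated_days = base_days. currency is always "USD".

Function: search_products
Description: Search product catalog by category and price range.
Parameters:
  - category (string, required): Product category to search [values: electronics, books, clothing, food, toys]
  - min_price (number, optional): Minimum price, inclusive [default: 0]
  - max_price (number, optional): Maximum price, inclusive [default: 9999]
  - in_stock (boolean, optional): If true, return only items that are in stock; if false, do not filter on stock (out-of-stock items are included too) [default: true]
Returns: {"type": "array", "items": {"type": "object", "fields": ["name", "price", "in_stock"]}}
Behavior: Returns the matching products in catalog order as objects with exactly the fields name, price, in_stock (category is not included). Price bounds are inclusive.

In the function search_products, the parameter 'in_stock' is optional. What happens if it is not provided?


The search_products spec declares:
  - in_stock (boolean, optional): If true, return only items that are in stock; if false, do not filter on stock (out-of-stock items are included too) [default: true]
It defaults to true


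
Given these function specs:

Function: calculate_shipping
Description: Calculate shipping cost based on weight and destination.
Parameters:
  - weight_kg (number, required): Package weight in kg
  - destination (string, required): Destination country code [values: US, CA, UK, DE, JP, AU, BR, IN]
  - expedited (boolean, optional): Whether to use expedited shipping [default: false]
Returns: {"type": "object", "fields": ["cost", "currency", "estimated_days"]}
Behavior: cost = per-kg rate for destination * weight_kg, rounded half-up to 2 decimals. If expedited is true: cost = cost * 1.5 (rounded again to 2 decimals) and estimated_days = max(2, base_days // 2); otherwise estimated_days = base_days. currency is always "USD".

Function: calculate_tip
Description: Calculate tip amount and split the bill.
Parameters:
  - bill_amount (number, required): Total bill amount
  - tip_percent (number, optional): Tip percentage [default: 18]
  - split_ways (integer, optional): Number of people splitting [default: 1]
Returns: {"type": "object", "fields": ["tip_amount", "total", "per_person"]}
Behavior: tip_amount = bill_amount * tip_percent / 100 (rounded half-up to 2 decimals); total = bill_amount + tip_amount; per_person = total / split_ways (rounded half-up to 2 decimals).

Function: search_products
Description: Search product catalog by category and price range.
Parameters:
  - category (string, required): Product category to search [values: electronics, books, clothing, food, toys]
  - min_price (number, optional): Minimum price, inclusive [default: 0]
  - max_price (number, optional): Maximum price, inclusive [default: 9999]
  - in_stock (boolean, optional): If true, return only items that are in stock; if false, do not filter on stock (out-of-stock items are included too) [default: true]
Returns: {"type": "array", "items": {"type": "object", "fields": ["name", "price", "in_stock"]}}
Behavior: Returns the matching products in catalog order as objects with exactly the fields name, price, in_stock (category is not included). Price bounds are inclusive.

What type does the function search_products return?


The search_products spec declares Returns: {"type": "array", "items": {"type": "object", "fields": ["name", "price", "in_stock"]}}
Type:
array


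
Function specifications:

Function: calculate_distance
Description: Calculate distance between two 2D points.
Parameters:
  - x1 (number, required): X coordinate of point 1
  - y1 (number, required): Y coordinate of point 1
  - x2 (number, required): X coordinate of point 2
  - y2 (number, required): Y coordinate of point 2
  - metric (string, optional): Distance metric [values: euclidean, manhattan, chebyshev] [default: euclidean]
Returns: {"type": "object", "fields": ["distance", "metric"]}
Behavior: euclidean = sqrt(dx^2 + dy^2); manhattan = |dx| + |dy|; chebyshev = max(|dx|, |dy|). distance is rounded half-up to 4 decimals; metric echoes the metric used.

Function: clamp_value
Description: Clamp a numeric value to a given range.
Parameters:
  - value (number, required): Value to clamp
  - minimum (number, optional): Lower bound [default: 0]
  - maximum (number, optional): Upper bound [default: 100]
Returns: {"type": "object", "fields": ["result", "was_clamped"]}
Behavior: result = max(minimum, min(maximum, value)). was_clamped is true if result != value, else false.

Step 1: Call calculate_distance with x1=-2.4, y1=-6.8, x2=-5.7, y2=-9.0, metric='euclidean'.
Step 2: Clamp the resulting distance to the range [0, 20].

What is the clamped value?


Step 1: calculate_distance (euclidean)
  |dx| = |-5.7 - -2.4| = 3.3; |dy| = |-9 - -6.8| = 2.2
  euclidean: sqrt(3.3^2 + 2.2^2) = sqrt(15.73) = 3.966106
  Round to 4 decimals: 3.9661
  -> distance = 3.9661
Step 2: clamp_value(value=3.9661, minimum=0, maximum=20)
  result = max(0, min(20, 3.9661)) = max(0, 3.9661) = 3.9661
  was_clamped = (3.9661 != 3.9661) = false
  -> result = 3.9661
3.9661


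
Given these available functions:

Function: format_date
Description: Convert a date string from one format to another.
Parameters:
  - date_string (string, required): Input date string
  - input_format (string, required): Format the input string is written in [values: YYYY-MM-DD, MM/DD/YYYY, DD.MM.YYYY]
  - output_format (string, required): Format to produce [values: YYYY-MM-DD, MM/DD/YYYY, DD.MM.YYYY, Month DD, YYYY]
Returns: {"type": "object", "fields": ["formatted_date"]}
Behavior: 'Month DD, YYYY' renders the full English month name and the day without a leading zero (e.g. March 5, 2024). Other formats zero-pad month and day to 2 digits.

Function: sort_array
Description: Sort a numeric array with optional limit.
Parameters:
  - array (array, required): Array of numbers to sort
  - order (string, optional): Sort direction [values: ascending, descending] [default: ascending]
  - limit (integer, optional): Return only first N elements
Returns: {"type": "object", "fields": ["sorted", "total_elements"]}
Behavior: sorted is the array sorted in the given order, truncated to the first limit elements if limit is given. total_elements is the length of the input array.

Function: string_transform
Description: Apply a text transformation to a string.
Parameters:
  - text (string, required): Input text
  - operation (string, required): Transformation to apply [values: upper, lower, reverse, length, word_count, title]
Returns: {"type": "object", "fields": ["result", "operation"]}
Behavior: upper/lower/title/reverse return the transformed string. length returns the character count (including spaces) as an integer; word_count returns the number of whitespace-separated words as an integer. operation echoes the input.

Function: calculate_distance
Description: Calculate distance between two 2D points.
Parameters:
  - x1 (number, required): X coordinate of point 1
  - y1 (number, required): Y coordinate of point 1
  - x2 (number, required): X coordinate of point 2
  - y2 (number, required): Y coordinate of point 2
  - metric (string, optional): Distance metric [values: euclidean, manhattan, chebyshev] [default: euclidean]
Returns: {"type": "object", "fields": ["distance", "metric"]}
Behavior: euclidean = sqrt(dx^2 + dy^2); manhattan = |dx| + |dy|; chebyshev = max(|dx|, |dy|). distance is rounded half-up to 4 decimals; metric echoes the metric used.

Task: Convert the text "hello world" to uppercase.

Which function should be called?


The task needs a function whose description is: Apply a text transformation to a string.
string_transform


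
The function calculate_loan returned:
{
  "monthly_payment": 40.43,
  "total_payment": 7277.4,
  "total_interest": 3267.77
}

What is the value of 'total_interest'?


3267.77


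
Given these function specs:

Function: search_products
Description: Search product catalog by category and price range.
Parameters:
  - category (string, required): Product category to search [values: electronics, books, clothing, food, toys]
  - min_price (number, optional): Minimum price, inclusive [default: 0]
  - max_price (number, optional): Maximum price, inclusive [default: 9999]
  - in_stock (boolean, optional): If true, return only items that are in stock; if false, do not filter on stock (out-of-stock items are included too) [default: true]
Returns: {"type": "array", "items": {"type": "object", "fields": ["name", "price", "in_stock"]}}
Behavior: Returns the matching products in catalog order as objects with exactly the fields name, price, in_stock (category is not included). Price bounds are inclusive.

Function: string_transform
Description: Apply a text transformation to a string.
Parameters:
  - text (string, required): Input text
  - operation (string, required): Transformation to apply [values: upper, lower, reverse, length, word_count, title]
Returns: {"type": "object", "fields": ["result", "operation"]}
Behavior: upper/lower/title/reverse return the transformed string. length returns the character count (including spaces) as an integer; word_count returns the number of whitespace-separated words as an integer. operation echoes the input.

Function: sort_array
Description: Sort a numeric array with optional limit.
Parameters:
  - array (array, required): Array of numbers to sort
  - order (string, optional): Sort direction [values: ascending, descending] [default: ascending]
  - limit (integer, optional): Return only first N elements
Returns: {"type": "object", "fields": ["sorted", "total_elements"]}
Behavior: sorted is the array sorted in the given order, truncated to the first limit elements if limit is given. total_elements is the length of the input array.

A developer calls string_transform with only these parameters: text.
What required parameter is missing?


Required parameters: text, operation
Provided: text
Missing: operation
operation


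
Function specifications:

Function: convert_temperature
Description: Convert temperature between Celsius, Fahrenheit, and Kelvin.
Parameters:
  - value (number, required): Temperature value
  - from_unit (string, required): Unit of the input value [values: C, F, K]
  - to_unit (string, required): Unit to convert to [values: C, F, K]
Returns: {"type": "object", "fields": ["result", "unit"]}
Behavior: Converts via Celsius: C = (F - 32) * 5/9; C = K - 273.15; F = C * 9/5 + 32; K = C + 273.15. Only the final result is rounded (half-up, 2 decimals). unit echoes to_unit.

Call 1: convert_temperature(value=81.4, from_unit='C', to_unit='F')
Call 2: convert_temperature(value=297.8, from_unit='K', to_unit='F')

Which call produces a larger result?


Call 1:
  Input already in C: 81.4
  To F: 81.4 * 9/5 + 32 = 178.52
  Round to 2 decimals: 178.52
  -> 178.52 F
Call 2:
  To C: 297.8 - 273.15 = 24.65
  To F: 24.65 * 9/5 + 32 = 76.37
  Round to 2 decimals: 76.37
  -> 76.37 F
Call 1 (178.52 F)


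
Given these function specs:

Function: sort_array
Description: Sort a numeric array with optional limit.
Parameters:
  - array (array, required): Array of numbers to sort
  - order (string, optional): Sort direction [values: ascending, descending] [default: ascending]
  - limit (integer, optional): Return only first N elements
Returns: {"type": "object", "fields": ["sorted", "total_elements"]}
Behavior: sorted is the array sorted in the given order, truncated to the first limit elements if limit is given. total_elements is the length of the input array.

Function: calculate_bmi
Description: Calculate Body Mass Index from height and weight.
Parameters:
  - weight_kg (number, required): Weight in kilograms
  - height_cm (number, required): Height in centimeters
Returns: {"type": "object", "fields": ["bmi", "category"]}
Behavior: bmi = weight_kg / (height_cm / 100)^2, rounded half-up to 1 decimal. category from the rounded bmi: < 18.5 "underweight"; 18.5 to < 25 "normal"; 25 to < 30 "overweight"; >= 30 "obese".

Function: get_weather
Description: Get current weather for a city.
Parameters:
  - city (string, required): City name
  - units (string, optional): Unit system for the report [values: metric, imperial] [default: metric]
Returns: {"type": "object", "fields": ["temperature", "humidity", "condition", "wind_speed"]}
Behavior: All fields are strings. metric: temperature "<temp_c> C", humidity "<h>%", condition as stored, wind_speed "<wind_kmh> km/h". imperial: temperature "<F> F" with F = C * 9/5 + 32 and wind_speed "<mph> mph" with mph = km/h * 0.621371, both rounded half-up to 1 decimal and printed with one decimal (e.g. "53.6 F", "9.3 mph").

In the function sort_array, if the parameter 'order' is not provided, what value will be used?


The sort_array spec declares:
  - order (string, optional): Sort direction [values: ascending, descending] [default: ascending]
Default:
ascending


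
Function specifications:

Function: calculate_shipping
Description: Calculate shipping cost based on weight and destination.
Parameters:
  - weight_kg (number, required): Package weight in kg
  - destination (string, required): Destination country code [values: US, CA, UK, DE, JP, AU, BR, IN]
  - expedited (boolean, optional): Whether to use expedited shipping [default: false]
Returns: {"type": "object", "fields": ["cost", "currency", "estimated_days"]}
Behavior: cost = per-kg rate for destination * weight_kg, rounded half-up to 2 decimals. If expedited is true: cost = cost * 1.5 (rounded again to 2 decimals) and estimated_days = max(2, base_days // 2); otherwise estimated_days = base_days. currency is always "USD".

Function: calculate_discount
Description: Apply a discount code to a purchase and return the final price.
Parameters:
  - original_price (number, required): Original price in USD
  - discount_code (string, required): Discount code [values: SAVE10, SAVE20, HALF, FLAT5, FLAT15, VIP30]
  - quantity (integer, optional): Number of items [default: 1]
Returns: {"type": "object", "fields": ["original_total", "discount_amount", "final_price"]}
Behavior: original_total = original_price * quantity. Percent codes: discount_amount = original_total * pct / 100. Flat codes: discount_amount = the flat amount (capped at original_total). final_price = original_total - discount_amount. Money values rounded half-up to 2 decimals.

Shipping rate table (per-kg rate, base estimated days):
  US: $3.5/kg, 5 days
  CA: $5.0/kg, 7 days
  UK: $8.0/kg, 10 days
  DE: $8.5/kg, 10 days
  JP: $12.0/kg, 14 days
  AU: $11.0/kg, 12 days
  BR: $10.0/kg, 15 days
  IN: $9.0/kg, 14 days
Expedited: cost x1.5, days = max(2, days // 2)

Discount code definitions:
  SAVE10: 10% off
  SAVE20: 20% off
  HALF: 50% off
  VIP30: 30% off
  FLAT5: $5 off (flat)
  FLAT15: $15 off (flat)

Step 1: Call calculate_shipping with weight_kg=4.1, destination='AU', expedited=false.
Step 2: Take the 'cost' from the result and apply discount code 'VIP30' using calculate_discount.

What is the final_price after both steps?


Step 1: calculate_shipping(weight_kg=4.1, destination=AU, expedited=false)
  Rate for AU: $11.0/kg, base 12 days
  cost = 11.0 * 4.1 = 45.1 -> 45.10
  expedited not set/false: estimated_days = 12
  -> cost = 45.10 USD
Step 2: calculate_discount(original_price=45.1, discount_code=VIP30, quantity=1)
  original_total = 45.1 * 1 = 45.10
  VIP30 = 30% off: discount_amount = 45.10 * 30/100 = 13.53 -> 13.53
  final_price = 45.10 - 13.53 = 31.57
  -> final_price = 31.57
$31.57


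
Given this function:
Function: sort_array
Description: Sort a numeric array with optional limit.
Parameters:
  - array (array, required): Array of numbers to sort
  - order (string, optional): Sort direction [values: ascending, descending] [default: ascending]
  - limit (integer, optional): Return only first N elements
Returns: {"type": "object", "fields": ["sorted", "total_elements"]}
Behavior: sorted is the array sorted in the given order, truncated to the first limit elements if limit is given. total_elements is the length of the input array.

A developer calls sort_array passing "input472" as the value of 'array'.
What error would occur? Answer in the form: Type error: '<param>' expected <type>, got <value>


Spec: 'array' is declared as array; "input472" is a string.
Type error: 'array' expected array, got "input472"


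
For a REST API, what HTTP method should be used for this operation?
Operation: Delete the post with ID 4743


GET = read, POST = create, PUT = update/replace, DELETE = remove
This operation is a removal.
DELETE


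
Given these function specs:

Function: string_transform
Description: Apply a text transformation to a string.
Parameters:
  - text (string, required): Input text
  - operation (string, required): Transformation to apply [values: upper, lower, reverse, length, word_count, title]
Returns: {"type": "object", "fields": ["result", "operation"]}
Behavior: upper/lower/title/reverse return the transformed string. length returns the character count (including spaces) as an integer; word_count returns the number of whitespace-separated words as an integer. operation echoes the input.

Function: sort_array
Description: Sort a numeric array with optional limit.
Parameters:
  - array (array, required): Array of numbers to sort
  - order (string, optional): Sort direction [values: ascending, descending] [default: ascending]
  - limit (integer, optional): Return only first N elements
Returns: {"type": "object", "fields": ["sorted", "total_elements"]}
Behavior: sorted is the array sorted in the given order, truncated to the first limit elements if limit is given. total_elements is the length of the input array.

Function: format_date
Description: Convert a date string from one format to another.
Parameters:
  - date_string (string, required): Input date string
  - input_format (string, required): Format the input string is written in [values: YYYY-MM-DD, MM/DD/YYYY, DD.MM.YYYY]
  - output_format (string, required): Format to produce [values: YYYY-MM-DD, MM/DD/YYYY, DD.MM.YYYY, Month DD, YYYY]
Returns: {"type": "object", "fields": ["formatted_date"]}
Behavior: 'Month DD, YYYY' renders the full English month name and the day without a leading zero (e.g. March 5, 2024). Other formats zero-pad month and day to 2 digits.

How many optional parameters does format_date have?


Parameters of format_date: date_string (required), input_format (required), output_format (required)
Optional count:
0


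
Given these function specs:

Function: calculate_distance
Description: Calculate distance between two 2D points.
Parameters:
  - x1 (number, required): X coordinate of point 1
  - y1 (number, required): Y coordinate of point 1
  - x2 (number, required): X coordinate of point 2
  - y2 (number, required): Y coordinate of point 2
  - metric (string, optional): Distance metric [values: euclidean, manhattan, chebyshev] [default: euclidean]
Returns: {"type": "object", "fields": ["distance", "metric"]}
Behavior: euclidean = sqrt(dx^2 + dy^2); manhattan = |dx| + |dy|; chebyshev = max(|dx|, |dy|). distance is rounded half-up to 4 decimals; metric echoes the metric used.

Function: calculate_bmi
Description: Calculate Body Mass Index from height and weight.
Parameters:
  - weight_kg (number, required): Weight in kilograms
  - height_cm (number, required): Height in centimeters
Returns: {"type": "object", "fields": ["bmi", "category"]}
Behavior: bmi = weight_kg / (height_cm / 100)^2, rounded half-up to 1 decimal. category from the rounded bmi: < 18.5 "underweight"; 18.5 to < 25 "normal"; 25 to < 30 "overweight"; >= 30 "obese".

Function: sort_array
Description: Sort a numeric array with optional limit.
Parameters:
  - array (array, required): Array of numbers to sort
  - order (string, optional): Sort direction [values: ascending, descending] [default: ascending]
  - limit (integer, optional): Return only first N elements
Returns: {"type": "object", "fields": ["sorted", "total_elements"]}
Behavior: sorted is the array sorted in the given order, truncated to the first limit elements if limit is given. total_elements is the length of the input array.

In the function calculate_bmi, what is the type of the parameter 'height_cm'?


The calculate_bmi spec declares:
  - height_cm (number, required): Height in centimeters
Type:
number
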